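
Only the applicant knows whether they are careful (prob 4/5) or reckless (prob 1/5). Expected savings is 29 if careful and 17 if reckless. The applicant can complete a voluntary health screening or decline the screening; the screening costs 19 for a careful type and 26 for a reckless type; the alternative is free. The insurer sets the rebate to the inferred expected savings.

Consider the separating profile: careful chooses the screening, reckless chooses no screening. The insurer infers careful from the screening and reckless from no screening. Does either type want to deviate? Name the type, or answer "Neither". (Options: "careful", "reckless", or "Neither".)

The screening pays 29; no screening pays 17.
careful: assigned the screening, nets 29 − 19 = 10; deviating to no screening nets 17.
reckless: assigned no screening, nets 17; deviating to the screening nets 29 − 26 = 3.
The careful type gains 7 by deviating.

careful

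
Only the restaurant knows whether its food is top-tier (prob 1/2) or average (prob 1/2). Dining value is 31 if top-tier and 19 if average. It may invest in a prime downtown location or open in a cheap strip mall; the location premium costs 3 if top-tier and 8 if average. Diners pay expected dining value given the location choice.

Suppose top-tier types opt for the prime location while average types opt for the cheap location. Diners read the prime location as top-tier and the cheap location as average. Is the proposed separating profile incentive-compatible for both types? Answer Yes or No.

Under these beliefs, the prime location earns price premium 31 and the cheap location earns price premium 19.
top-tier: the prime location nets 31 − 3 = 28; the cheap location nets 19. top-tier prefers the prime location.
average: the prime location nets 31 − 8 = 23; the cheap location nets 19. average would deviate to the prime location.
average has a profitable deviation, so the profile is not an equilibrium.

No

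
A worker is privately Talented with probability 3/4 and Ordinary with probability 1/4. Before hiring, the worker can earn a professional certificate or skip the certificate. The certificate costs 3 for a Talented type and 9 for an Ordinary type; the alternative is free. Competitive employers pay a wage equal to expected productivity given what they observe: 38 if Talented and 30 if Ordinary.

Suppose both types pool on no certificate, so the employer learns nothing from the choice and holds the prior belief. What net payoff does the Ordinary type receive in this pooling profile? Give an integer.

36

Pooled wage = 3/4·38 + 1/4·30 = 36.
Ordinary pays no cost for no certificate, so net payoff = 36.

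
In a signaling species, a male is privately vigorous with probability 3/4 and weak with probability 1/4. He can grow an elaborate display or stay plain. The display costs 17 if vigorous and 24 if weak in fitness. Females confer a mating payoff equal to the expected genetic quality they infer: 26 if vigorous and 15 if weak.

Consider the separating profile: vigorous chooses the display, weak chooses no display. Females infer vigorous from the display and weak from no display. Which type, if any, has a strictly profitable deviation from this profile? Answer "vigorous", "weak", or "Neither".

vigorous

The display pays 26; no display pays 15.
vigorous: assigned the display, nets 26 − 17 = 9; deviating to no display nets 15.
weak: assigned no display, nets 15; deviating to the display nets 26 − 24 = 2.
The vigorous type gains 6 by deviating.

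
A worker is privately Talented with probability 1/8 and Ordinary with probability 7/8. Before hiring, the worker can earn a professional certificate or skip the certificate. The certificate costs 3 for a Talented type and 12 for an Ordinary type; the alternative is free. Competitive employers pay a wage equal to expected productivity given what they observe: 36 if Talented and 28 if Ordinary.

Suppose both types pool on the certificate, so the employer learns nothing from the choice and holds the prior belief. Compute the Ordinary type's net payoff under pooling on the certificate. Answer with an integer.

17

Pooled wage = 1/8·36 + 7/8·28 = 29.
Ordinary pays cost 12 for the certificate, so net payoff = 29 − 12 = 17.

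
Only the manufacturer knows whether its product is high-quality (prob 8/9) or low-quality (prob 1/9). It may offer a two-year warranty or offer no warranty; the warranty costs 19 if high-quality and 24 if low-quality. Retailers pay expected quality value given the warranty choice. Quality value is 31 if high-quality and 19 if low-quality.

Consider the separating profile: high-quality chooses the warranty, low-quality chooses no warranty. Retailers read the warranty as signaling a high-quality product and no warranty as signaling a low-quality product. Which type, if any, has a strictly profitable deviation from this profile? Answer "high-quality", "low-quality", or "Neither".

The warranty pays 31; no warranty pays 19.
high-quality: assigned the warranty, nets 31 − 19 = 12; deviating to no warranty nets 19.
low-quality: assigned no warranty, nets 19; deviating to the warranty nets 31 − 24 = 7.
The high-quality type gains 7 by deviating.

high-quality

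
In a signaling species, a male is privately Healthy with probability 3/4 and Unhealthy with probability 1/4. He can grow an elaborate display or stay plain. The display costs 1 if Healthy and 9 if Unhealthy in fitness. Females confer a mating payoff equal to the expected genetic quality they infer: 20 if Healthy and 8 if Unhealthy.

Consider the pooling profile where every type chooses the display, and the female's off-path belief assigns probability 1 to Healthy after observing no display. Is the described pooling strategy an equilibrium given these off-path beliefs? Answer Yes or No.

No

On path, the female holds the prior and pays 3/4·20 + 1/4·8 = 17. Off path (no display), believing Healthy, it pays 20.
Healthy: the display nets 17 − 1 = 16; no display nets 20. Healthy would deviate.
Unhealthy: the display nets 17 − 9 = 8; no display nets 20. Unhealthy would deviate.
A type deviates, so pooling fails.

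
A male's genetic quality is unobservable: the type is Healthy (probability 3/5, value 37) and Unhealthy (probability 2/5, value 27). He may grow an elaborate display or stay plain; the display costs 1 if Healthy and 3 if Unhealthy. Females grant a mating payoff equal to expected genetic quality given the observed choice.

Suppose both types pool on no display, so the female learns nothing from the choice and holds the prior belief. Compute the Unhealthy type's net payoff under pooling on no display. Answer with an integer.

Pooled mating payoff = 3/5·37 + 2/5·27 = 33.
Unhealthy pays no cost for no display, so net payoff = 33.

33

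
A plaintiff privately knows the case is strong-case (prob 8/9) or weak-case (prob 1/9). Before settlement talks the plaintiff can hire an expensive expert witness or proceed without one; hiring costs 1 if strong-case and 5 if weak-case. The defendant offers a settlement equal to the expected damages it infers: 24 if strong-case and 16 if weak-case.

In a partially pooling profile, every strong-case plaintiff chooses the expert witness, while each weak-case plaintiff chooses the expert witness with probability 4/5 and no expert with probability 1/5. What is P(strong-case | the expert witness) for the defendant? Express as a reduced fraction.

10/11

P(the expert witness) = (8/9)·1 + (1/9)·(4/5) = 44/45.
By Bayes' rule, P(strong-case | the expert witness) = (8/9) / (44/45) = 10/11.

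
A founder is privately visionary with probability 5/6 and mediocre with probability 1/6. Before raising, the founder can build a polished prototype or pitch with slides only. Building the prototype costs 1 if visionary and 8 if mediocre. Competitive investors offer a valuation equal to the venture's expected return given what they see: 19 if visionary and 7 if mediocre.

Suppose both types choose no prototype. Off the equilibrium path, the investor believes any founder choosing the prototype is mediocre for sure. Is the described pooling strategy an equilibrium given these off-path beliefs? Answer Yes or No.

On path, the investor holds the prior and pays 5/6·19 + 1/6·7 = 17. Off path (the prototype), believing mediocre, it pays 7.
visionary: no prototype nets 17; the prototype nets 7 − 1 = 6. visionary stays.
mediocre: no prototype nets 17; the prototype nets 7 − 8 = -1. mediocre stays.
No type deviates, so pooling is sustained.

Yes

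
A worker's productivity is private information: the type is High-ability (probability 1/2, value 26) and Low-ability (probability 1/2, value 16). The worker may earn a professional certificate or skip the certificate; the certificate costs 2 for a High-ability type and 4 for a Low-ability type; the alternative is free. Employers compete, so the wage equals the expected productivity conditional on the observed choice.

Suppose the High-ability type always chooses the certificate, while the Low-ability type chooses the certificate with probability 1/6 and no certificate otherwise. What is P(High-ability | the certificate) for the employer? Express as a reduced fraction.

6/7

P(the certificate) = (1/2)·1 + (1/2)·(1/6) = 7/12.
By Bayes' rule, P(High-ability | the certificate) = (1/2) / (7/12) = 6/7.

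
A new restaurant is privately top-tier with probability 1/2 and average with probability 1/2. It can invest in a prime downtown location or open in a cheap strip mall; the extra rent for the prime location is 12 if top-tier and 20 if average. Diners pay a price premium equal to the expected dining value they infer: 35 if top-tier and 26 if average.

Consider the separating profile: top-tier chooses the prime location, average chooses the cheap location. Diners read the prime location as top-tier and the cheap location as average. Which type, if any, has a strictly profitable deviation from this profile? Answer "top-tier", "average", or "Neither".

top-tier

The prime location pays 35; the cheap location pays 26.
top-tier: assigned the prime location, nets 35 − 12 = 23; deviating to the cheap location nets 26.
average: assigned the cheap location, nets 26; deviating to the prime location nets 35 − 20 = 15.
The top-tier type gains 3 by deviating.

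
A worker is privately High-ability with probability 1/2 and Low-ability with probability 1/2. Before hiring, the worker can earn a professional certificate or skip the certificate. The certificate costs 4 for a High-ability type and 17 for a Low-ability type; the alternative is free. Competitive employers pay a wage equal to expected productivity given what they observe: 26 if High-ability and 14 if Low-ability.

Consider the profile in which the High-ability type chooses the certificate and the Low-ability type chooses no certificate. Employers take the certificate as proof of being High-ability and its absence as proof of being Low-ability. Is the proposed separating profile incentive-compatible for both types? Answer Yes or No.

Under these beliefs, the certificate earns wage 26 and no certificate earns wage 14.
High-ability: the certificate nets 26 − 4 = 22; no certificate nets 14. High-ability prefers the certificate.
Low-ability: the certificate nets 26 − 17 = 9; no certificate nets 14. Low-ability prefers no certificate.
Neither type deviates, so the separating profile is an equilibrium.

Yes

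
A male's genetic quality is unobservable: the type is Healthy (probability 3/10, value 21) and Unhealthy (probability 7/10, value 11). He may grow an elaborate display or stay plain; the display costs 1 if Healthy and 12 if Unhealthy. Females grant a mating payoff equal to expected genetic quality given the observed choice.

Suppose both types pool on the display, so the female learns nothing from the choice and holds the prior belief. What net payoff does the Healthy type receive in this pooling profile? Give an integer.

Pooled mating payoff = 3/10·21 + 7/10·11 = 14.
Healthy pays cost 1 for the display, so net payoff = 14 − 1 = 13.

13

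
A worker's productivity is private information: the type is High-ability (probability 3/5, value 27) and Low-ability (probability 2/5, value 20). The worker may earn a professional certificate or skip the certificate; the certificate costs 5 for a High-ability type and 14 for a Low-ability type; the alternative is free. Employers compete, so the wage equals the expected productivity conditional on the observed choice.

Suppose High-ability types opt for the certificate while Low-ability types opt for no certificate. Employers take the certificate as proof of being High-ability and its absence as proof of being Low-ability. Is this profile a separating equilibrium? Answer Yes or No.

Under these beliefs, the certificate earns wage 27 and no certificate earns wage 20.
High-ability: the certificate nets 27 − 5 = 22; no certificate nets 20. High-ability prefers the certificate.
Low-ability: the certificate nets 27 − 14 = 13; no certificate nets 20. Low-ability prefers no certificate.
Neither type deviates, so the separating profile is an equilibrium.

Yes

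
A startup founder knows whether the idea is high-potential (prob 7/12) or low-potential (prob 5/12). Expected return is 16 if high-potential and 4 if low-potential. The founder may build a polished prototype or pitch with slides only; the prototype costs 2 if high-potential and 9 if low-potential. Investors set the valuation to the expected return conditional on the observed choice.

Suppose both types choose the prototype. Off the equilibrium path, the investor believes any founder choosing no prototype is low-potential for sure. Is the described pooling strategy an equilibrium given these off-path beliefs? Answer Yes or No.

On path, the investor holds the prior and pays 7/12·16 + 5/12·4 = 11. Off path (no prototype), believing low-potential, it pays 4.
high-potential: the prototype nets 11 − 2 = 9; no prototype nets 4. high-potential stays.
low-potential: the prototype nets 11 − 9 = 2; no prototype nets 4. low-potential would deviate.
A type deviates, so pooling fails.

No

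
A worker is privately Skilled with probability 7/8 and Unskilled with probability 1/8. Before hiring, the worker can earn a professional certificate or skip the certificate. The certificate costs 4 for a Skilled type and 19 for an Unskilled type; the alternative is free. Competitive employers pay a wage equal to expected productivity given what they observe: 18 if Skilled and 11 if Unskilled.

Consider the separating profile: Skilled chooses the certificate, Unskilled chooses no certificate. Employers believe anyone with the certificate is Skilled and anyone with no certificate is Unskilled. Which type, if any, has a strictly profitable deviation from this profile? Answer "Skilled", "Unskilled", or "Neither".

Neither

The certificate pays 18; no certificate pays 11.
Skilled: assigned the certificate, nets 18 − 4 = 14; deviating to no certificate nets 11.
Unskilled: assigned no certificate, nets 11; deviating to the certificate nets 18 − 19 = -1.
Both types strictly prefer their assigned action; no profitable deviation.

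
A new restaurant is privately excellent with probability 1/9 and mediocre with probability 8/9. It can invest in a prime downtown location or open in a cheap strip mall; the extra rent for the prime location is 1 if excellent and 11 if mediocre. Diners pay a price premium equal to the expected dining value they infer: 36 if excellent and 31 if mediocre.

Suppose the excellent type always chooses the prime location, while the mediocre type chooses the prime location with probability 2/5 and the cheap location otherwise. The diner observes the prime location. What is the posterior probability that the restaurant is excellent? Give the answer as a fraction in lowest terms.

P(the prime location) = (1/9)·1 + (8/9)·(2/5) = 7/15.
By Bayes' rule, P(excellent | the prime location) = (1/9) / (7/15) = 5/21.

5/21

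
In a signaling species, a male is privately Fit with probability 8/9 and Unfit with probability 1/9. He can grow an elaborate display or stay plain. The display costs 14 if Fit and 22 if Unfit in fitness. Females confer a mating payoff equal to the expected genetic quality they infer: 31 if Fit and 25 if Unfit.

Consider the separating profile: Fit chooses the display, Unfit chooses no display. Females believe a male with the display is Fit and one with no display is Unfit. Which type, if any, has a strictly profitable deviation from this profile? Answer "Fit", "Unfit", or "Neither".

Fit

The display pays 31; no display pays 25.
Fit: assigned the display, nets 31 − 14 = 17; deviating to no display nets 25.
Unfit: assigned no display, nets 25; deviating to the display nets 31 − 22 = 9.
The Fit type gains 8 by deviating.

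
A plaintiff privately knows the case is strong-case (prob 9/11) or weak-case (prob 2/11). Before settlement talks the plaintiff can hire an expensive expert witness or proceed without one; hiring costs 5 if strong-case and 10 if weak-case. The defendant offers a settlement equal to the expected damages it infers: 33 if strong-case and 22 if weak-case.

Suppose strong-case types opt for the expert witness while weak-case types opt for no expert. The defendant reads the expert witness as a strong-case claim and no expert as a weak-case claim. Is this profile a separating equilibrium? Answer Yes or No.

Under these beliefs, the expert witness earns settlement 33 and no expert earns settlement 22.
strong-case: the expert witness nets 33 − 5 = 28; no expert nets 22. strong-case prefers the expert witness.
weak-case: the expert witness nets 33 − 10 = 23; no expert nets 22. weak-case would deviate to the expert witness.
weak-case has a profitable deviation, so the profile is not an equilibrium.

No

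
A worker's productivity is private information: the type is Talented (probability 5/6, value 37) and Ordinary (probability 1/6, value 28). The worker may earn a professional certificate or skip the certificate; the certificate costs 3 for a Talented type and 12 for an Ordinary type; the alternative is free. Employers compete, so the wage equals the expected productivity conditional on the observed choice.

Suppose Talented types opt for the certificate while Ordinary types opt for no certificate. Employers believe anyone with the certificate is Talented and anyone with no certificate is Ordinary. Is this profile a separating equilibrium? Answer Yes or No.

Under these beliefs, the certificate earns wage 37 and no certificate earns wage 28.
Talented: the certificate nets 37 − 3 = 34; no certificate nets 28. Talented prefers the certificate.
Ordinary: the certificate nets 37 − 12 = 25; no certificate nets 28. Ordinary prefers no certificate.
Neither type deviates, so the separating profile is an equilibrium.

Yes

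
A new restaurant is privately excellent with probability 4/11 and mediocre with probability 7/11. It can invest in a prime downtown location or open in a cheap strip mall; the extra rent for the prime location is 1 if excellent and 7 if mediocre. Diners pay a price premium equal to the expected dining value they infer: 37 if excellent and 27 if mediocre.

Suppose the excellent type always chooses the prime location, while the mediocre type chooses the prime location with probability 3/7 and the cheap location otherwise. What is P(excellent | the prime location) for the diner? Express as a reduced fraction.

P(the prime location) = (4/11)·1 + (7/11)·(3/7) = 7/11.
By Bayes' rule, P(excellent | the prime location) = (4/11) / (7/11) = 4/7.

4/7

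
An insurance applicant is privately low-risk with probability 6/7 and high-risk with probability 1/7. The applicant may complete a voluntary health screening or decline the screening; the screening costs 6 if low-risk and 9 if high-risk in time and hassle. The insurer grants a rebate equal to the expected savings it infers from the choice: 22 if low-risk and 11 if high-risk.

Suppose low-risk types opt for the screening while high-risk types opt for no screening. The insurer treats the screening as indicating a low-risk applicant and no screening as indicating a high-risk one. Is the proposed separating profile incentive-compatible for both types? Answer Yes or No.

No

Under these beliefs, the screening earns rebate 22 and no screening earns rebate 11.
low-risk: the screening nets 22 − 6 = 16; no screening nets 11. low-risk prefers the screening.
high-risk: the screening nets 22 − 9 = 13; no screening nets 11. high-risk would deviate to the screening.
high-risk has a profitable deviation, so the profile is not an equilibrium.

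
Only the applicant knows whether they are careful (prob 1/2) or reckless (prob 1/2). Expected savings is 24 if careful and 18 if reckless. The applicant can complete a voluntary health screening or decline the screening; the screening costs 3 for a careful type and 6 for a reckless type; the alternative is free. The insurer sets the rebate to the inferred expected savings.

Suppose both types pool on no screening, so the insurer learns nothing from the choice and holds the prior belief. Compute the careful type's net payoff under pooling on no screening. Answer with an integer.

21

Pooled rebate = 1/2·24 + 1/2·18 = 21.
careful pays no cost for no screening, so net payoff = 21.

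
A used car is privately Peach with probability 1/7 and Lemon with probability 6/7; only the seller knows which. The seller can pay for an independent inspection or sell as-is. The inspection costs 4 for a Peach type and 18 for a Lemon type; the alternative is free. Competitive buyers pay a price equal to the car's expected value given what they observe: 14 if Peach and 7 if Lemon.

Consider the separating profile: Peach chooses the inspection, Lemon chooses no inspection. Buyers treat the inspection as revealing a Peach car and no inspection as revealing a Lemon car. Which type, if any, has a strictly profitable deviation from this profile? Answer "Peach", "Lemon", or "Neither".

Neither

The inspection pays 14; no inspection pays 7.
Peach: assigned the inspection, nets 14 − 4 = 10; deviating to no inspection nets 7.
Lemon: assigned no inspection, nets 7; deviating to the inspection nets 14 − 18 = -4.
Both types strictly prefer their assigned action; no profitable deviation.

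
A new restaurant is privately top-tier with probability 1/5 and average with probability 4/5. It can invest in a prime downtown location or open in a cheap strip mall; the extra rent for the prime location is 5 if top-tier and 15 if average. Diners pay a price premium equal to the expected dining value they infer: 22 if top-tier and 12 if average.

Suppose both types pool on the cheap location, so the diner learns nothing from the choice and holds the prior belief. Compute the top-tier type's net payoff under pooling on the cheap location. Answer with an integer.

14

Pooled price premium = 1/5·22 + 4/5·12 = 14.
top-tier pays no cost for the cheap location, so net payoff = 14.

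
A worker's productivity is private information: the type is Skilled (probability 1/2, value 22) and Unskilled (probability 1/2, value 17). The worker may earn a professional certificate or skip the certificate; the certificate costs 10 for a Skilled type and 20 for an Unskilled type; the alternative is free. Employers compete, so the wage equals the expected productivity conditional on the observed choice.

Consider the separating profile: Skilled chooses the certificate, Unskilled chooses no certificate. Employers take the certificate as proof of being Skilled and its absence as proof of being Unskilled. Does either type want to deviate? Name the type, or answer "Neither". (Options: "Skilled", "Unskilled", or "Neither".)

The certificate pays 22; no certificate pays 17.
Skilled: assigned the certificate, nets 22 − 10 = 12; deviating to no certificate nets 17.
Unskilled: assigned no certificate, nets 17; deviating to the certificate nets 22 − 20 = 2.
The Skilled type gains 5 by deviating.

Skilled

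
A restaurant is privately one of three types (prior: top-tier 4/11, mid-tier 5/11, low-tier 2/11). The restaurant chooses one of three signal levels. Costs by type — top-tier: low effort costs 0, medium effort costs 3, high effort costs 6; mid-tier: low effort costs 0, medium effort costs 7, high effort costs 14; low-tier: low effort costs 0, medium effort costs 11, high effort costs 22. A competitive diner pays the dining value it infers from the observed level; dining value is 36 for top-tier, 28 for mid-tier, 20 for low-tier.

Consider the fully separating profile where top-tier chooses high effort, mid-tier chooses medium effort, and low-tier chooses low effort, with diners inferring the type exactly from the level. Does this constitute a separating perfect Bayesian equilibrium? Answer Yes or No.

Separating price premiums: high effort → 36, medium effort → 28, low effort → 20.
top-tier (assigned high effort): low effort: 20 − 0 = 20; medium effort: 28 − 3 = 25; high effort: 36 − 6 = 30. top-tier stays.
mid-tier (assigned medium effort): low effort: 20 − 0 = 20; medium effort: 28 − 7 = 21; high effort: 36 − 14 = 22. mid-tier prefers high effort.
low-tier (assigned low effort): low effort: 20 − 0 = 20; medium effort: 28 − 11 = 17; high effort: 36 − 22 = 14. low-tier stays.
At least one type deviates; the separating profile fails.

No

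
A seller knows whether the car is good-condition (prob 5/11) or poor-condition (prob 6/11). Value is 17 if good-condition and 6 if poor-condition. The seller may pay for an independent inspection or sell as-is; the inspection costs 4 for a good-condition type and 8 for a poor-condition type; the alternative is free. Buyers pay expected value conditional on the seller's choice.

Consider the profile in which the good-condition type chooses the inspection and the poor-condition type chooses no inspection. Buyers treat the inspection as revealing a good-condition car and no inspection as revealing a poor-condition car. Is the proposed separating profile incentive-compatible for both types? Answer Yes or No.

No

Under these beliefs, the inspection earns price 17 and no inspection earns price 6.
good-condition: the inspection nets 17 − 4 = 13; no inspection nets 6. good-condition prefers the inspection.
poor-condition: the inspection nets 17 − 8 = 9; no inspection nets 6. poor-condition would deviate to the inspection.
poor-condition has a profitable deviation, so the profile is not an equilibrium.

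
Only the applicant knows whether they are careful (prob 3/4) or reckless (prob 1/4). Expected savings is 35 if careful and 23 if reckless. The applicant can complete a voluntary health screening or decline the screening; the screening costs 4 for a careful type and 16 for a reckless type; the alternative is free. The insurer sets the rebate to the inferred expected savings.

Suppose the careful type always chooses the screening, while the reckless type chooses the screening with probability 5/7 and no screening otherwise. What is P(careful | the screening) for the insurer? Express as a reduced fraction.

21/26

P(the screening) = (3/4)·1 + (1/4)·(5/7) = 13/14.
By Bayes' rule, P(careful | the screening) = (3/4) / (13/14) = 21/26.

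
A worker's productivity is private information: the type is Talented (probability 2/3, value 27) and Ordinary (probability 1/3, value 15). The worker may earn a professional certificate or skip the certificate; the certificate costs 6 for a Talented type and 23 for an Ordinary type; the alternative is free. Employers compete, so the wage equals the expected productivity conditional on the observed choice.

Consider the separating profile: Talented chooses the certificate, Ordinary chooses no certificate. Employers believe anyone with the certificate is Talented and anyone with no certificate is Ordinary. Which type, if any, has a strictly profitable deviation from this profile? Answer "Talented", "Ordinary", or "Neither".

The certificate pays 27; no certificate pays 15.
Talented: assigned the certificate, nets 27 − 6 = 21; deviating to no certificate nets 15.
Ordinary: assigned no certificate, nets 15; deviating to the certificate nets 27 − 23 = 4.
Both types strictly prefer their assigned action; no profitable deviation.

Neither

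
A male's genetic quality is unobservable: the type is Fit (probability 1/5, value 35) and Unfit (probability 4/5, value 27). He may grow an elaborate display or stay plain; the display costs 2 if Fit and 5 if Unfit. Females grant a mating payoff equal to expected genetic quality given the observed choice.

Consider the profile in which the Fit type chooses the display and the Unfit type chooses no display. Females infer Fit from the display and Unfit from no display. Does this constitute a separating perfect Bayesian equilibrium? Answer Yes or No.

Under these beliefs, the display earns mating payoff 35 and no display earns mating payoff 27.
Fit: the display nets 35 − 2 = 33; no display nets 27. Fit prefers the display.
Unfit: the display nets 35 − 5 = 30; no display nets 27. Unfit would deviate to the display.
Unfit has a profitable deviation, so the profile is not an equilibrium.

No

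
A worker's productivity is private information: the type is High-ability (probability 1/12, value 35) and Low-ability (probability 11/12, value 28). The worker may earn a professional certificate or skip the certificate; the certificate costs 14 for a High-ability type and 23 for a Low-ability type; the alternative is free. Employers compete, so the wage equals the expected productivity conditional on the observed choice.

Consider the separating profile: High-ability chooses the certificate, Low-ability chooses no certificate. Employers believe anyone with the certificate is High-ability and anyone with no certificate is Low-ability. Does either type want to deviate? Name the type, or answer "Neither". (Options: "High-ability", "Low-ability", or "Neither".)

High-ability

The certificate pays 35; no certificate pays 28.
High-ability: assigned the certificate, nets 35 − 14 = 21; deviating to no certificate nets 28.
Low-ability: assigned no certificate, nets 28; deviating to the certificate nets 35 − 23 = 12.
The High-ability type gains 7 by deviating.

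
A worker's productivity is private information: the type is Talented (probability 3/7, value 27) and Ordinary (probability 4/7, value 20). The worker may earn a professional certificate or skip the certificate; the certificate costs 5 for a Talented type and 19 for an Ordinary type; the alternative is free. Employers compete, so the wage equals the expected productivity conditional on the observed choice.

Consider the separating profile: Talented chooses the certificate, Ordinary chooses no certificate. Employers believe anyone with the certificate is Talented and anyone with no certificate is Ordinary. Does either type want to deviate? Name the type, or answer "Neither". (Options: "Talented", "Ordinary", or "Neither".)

Neither

The certificate pays 27; no certificate pays 20.
Talented: assigned the certificate, nets 27 − 5 = 22; deviating to no certificate nets 20.
Ordinary: assigned no certificate, nets 20; deviating to the certificate nets 27 − 19 = 8.
Both types strictly prefer their assigned action; no profitable deviation.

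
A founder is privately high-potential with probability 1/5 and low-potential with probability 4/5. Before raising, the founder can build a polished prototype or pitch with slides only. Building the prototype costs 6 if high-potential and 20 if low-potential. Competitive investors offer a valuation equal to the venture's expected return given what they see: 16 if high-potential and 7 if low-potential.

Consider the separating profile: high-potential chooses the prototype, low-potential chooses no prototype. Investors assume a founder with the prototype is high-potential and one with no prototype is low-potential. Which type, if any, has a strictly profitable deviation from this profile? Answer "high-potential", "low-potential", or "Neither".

The prototype pays 16; no prototype pays 7.
high-potential: assigned the prototype, nets 16 − 6 = 10; deviating to no prototype nets 7.
low-potential: assigned no prototype, nets 7; deviating to the prototype nets 16 − 20 = -4.
Both types strictly prefer their assigned action; no profitable deviation.

Neither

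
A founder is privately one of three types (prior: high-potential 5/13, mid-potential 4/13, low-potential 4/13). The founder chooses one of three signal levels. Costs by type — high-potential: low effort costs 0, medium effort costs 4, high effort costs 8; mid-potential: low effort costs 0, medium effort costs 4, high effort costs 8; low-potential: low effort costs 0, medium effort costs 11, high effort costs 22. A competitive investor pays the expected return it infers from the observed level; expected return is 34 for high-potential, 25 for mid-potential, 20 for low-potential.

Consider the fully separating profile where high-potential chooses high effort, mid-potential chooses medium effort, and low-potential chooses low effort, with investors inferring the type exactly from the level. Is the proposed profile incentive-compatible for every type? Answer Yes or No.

Separating valuations: high effort → 34, medium effort → 25, low effort → 20.
high-potential (assigned high effort): low effort: 20 − 0 = 20; medium effort: 25 − 4 = 21; high effort: 34 − 8 = 26. high-potential stays.
mid-potential (assigned medium effort): low effort: 20 − 0 = 20; medium effort: 25 − 4 = 21; high effort: 34 − 8 = 26. mid-potential prefers high effort.
low-potential (assigned low effort): low effort: 20 − 0 = 20; medium effort: 25 − 11 = 14; high effort: 34 − 22 = 12. low-potential stays.
At least one type deviates; the separating profile fails.

No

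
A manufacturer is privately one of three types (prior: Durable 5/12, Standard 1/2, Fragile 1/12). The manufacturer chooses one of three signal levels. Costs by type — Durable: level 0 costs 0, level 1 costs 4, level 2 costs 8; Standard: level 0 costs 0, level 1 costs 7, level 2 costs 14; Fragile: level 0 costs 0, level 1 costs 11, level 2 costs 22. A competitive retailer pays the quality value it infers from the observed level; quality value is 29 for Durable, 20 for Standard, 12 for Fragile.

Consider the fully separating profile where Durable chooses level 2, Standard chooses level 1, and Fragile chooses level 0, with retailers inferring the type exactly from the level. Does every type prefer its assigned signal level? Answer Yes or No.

Separating prices: level 2 → 29, level 1 → 20, level 0 → 12.
Durable (assigned level 2): level 0: 12 − 0 = 12; level 1: 20 − 4 = 16; level 2: 29 − 8 = 21. Durable stays.
Standard (assigned level 1): level 0: 12 − 0 = 12; level 1: 20 − 7 = 13; level 2: 29 − 14 = 15. Standard prefers level 2.
Fragile (assigned level 0): level 0: 12 − 0 = 12; level 1: 20 − 11 = 9; level 2: 29 − 22 = 7. Fragile stays.
At least one type deviates; the separating profile fails.

No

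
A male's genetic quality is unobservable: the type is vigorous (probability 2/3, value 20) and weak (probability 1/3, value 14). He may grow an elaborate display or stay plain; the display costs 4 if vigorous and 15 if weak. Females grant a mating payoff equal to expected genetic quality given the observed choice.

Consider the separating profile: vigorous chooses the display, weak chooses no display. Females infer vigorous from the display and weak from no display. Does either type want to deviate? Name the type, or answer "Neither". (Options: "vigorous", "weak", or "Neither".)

Neither

The display pays 20; no display pays 14.
vigorous: assigned the display, nets 20 − 4 = 16; deviating to no display nets 14.
weak: assigned no display, nets 14; deviating to the display nets 20 − 15 = 5.
Both types strictly prefer their assigned action; no profitable deviation.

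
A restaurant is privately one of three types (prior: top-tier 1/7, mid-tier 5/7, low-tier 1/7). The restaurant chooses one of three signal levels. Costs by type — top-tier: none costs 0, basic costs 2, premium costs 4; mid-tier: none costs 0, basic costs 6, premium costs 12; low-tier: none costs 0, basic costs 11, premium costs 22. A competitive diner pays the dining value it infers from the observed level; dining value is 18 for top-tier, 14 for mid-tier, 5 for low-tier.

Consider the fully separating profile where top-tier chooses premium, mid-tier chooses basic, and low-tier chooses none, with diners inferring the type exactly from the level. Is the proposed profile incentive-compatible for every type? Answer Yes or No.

Yes

Separating price premiums: premium → 18, basic → 14, none → 5.
top-tier (assigned premium): none: 5 − 0 = 5; basic: 14 − 2 = 12; premium: 18 − 4 = 14. top-tier stays.
mid-tier (assigned basic): none: 5 − 0 = 5; basic: 14 − 6 = 8; premium: 18 − 12 = 6. mid-tier stays.
low-tier (assigned none): none: 5 − 0 = 5; basic: 14 − 11 = 3; premium: 18 − 22 = -4. low-tier stays.
Every type prefers its assigned level; separation holds.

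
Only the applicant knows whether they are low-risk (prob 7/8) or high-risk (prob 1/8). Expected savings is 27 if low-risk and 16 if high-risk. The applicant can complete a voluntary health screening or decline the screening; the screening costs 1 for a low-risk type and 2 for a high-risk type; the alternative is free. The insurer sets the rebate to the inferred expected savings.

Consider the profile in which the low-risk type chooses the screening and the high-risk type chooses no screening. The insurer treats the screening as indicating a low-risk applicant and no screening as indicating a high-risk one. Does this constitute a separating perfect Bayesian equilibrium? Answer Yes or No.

No

Under these beliefs, the screening earns rebate 27 and no screening earns rebate 16.
low-risk: the screening nets 27 − 1 = 26; no screening nets 16. low-risk prefers the screening.
high-risk: the screening nets 27 − 2 = 25; no screening nets 16. high-risk would deviate to the screening.
high-risk has a profitable deviation, so the profile is not an equilibrium.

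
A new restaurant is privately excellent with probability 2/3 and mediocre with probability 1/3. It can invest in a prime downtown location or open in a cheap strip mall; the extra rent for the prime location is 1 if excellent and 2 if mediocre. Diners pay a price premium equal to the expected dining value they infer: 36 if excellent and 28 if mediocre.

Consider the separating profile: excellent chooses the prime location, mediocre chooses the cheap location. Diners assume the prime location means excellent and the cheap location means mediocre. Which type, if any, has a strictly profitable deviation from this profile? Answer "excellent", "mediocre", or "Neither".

The prime location pays 36; the cheap location pays 28.
excellent: assigned the prime location, nets 36 − 1 = 35; deviating to the cheap location nets 28.
mediocre: assigned the cheap location, nets 28; deviating to the prime location nets 36 − 2 = 34.
The mediocre type gains 6 by deviating.

mediocre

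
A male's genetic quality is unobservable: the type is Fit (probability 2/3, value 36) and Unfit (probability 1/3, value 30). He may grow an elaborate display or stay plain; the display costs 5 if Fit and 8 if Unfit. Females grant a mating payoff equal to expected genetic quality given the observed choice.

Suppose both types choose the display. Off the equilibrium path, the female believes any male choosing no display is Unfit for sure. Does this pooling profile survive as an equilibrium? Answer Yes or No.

On path, the female holds the prior and pays 2/3·36 + 1/3·30 = 34. Off path (no display), believing Unfit, it pays 30.
Fit: the display nets 34 − 5 = 29; no display nets 30. Fit would deviate.
Unfit: the display nets 34 − 8 = 26; no display nets 30. Unfit would deviate.
A type deviates, so pooling fails.

No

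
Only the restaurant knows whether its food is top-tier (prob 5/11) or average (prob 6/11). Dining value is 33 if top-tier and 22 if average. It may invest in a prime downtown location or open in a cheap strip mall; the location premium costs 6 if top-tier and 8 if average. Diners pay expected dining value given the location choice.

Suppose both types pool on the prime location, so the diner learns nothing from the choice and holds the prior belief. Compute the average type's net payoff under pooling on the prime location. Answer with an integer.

19

Pooled price premium = 5/11·33 + 6/11·22 = 27.
average pays cost 8 for the prime location, so net payoff = 27 − 8 = 19.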